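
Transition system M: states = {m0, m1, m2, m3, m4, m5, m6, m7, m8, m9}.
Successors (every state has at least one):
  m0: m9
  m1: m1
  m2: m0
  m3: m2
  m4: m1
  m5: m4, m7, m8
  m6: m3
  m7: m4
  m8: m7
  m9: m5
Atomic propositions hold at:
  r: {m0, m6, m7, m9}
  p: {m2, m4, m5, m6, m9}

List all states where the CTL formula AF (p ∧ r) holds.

{m0, m2, m3, m6, m9}

Sat(p ∧ r) = {m6, m9}
AF (p ∧ r): least fixpoint, start Z0 = {m6, m9}, add states with every successor in Z. Z1 = {m0, m6, m9}; Z2 = {m0, m2, m6, m9}; Z3 = {m0, m2, m3, m6, m9}; fixed.
Sat(AF (p ∧ r)) = {m0, m2, m3, m6, m9}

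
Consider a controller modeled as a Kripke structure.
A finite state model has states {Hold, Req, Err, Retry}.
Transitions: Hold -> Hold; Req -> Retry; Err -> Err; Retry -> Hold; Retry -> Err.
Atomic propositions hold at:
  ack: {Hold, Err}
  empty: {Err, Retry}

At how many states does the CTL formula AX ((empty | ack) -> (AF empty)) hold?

Sat(empty | ack) = {Hold, Err, Retry}
AF empty: least fixpoint, start Z0 = {Err, Retry}, add states with every successor in Z. Z1 = {Req, Err, Retry}; fixed.
Sat(AF empty) = {Req, Err, Retry}
Sat((empty | ack) -> (AF empty)) = {Req, Err, Retry}
Sat(AX ((empty | ack) -> (AF empty))) = {s : every successor in {Req, Err, Retry}} = {Req, Err}
|Sat(AX ((empty | ack) -> (AF empty)))| = |{Req, Err}| = 2.

2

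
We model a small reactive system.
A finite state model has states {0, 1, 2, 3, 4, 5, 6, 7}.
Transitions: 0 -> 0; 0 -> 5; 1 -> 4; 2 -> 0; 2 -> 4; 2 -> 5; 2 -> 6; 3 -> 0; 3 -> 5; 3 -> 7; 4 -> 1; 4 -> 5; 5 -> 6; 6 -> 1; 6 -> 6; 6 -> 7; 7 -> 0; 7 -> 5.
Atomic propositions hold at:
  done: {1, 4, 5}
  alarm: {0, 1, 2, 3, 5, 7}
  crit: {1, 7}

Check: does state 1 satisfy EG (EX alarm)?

No

Sat(EX alarm) = {s : some successor in {0, 1, 2, 3, 5, 7}} = {0, 2, 3, 4, 6, 7}
EG (EX alarm): greatest fixpoint, start Z0 = {0, 2, 3, 4, 6, 7}, keep only states in Sat with some successor in Z. Z1 = {0, 2, 3, 6, 7}; fixed.
Sat(EG (EX alarm)) = {0, 2, 3, 6, 7}
1 ∉ Sat(EG (EX alarm)) = {0, 2, 3, 6, 7}, so the formula does not hold at 1.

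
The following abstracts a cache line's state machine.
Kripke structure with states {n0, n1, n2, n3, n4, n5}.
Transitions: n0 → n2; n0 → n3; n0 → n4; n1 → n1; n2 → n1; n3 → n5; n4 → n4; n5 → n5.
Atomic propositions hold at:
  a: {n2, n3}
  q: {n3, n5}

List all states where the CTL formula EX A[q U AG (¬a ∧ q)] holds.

{n0, n3, n5}

Sat(¬a) = {n0, n1, n4, n5}
Sat(¬a ∧ q) = {n5}
AG (¬a ∧ q): greatest fixpoint, start Z0 = {n5}, keep only states in Sat with every successor in Z. Already a fixed point.
Sat(AG (¬a ∧ q)) = {n5}
A[q U AG (¬a ∧ q)]: least fixpoint, start Z0 = Sat(AG (¬a ∧ q)) = {n5}, add states in Sat(q) with every successor in Z. Z1 = {n3, n5}; fixed.
Sat(A[q U AG (¬a ∧ q)]) = {n3, n5}
Sat(EX A[q U AG (¬a ∧ q)]) = {s : some successor in {n3, n5}} = {n0, n3, n5}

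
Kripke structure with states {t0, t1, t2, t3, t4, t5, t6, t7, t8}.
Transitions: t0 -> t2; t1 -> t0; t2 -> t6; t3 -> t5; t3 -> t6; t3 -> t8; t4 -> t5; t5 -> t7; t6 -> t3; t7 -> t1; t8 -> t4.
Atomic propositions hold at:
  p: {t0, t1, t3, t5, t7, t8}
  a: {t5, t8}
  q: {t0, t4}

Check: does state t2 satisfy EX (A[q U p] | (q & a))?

No

A[q U p]: least fixpoint, start Z0 = Sat(p) = {t0, t1, t3, t5, t7, t8}, add states in Sat(q) with every successor in Z. Z1 = {t0, t1, t3, t4, t5, t7, t8}; fixed.
Sat(A[q U p]) = {t0, t1, t3, t4, t5, t7, t8}
Sat(q & a) = ∅
Sat(A[q U p] | (q & a)) = {t0, t1, t3, t4, t5, t7, t8}
Sat(EX (A[q U p] | (q & a))) = {s : some successor in {t0, t1, t3, t4, t5, t7, t8}} = {t1, t3, t4, t5, t6, t7, t8}
t2 ∉ Sat(EX (A[q U p] | (q & a))) = {t1, t3, t4, t5, t6, t7, t8}, so the formula does not hold at t2.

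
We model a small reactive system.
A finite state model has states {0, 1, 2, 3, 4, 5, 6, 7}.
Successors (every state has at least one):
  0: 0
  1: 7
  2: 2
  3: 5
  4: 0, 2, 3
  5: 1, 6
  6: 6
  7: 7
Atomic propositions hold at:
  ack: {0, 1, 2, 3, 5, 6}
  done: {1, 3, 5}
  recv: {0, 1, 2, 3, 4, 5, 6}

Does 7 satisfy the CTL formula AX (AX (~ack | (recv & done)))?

Sat(~ack) = {4, 7}
Sat(recv & done) = {1, 3, 5}
Sat(~ack | (recv & done)) = {1, 3, 4, 5, 7}
Sat(AX (~ack | (recv & done))) = {s : every successor in {1, 3, 4, 5, 7}} = {1, 3, 7}
Sat(AX (AX (~ack | (recv & done)))) = {s : every successor in {1, 3, 7}} = {1, 7}
7 ∈ Sat(AX (AX (~ack | (recv & done)))) = {1, 7}, so the formula holds at 7.

Yes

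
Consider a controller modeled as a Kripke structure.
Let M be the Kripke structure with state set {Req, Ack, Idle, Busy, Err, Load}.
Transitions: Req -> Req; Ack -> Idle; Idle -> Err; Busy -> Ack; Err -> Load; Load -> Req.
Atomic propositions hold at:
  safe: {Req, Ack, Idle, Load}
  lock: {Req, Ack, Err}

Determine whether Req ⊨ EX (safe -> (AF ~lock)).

No

Sat(~lock) = {Idle, Busy, Load}
AF ~lock: least fixpoint, start Z0 = {Idle, Busy, Load}, add states with every successor in Z. Z1 = {Ack, Idle, Busy, Err, Load}; fixed.
Sat(AF ~lock) = {Ack, Idle, Busy, Err, Load}
Sat(safe -> (AF ~lock)) = {Ack, Idle, Busy, Err, Load}
Sat(EX (safe -> (AF ~lock))) = {s : some successor in {Ack, Idle, Busy, Err, Load}} = {Ack, Idle, Busy, Err}
Req ∉ Sat(EX (safe -> (AF ~lock))) = {Ack, Idle, Busy, Err}, so the formula does not hold at Req.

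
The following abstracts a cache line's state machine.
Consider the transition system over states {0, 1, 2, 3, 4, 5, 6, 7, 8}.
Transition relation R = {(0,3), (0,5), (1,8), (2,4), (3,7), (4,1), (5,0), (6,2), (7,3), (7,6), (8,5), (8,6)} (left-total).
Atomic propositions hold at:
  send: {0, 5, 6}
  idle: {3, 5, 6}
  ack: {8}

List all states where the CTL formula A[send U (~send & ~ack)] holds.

{1, 2, 3, 4, 6, 7}

Sat(~send) = {1, 2, 3, 4, 7, 8}
Sat(~ack) = {0, 1, 2, 3, 4, 5, 6, 7}
Sat(~send & ~ack) = {1, 2, 3, 4, 7}
A[send U (~send & ~ack)]: least fixpoint, start Z0 = Sat((~send & ~ack)) = {1, 2, 3, 4, 7}, add states in Sat(send) with every successor in Z. Z1 = {1, 2, 3, 4, 6, 7}; fixed.
Sat(A[send U (~send & ~ack)]) = {1, 2, 3, 4, 6, 7}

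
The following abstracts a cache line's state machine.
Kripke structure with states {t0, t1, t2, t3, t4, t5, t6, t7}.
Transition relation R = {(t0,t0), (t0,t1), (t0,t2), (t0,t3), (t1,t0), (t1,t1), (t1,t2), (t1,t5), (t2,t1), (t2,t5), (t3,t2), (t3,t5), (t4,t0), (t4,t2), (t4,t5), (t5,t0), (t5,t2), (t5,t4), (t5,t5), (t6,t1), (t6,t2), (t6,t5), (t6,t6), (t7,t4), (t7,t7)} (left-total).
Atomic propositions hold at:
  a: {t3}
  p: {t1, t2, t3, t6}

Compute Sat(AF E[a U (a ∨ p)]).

Sat(a ∨ p) = {t1, t2, t3, t6}
E[a U (a ∨ p)]: least fixpoint, start Z0 = Sat((a ∨ p)) = {t1, t2, t3, t6}, add states in Sat(a) with some successor in Z. Already a fixed point.
Sat(E[a U (a ∨ p)]) = {t1, t2, t3, t6}
AF E[a U (a ∨ p)]: least fixpoint, start Z0 = {t1, t2, t3, t6}, add states with every successor in Z. Already a fixed point.
Sat(AF E[a U (a ∨ p)]) = {t1, t2, t3, t6}

{t1, t2, t3, t6}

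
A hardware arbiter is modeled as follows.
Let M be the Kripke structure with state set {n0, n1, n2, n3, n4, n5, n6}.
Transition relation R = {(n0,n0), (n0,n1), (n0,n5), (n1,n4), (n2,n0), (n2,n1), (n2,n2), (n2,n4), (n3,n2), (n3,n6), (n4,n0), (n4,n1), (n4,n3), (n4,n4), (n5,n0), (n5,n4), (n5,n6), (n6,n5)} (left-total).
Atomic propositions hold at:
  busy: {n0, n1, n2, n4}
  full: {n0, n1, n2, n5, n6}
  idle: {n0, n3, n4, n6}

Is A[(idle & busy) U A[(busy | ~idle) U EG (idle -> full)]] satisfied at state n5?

Yes

Sat(idle & busy) = {n0, n4}
Sat(~idle) = {n1, n2, n5}
Sat(busy | ~idle) = {n0, n1, n2, n4, n5}
Sat(idle -> full) = {n0, n1, n2, n5, n6}
EG (idle -> full): greatest fixpoint, start Z0 = {n0, n1, n2, n5, n6}, keep only states in Sat with some successor in Z. Z1 = {n0, n2, n5, n6}; fixed.
Sat(EG (idle -> full)) = {n0, n2, n5, n6}
A[(busy | ~idle) U EG (idle -> full)]: least fixpoint, start Z0 = Sat(EG (idle -> full)) = {n0, n2, n5, n6}, add states in Sat(busy | ~idle) with every successor in Z. Already a fixed point.
Sat(A[(busy | ~idle) U EG (idle -> full)]) = {n0, n2, n5, n6}
A[(idle & busy) U A[(busy | ~idle) U EG (idle -> full)]]: least fixpoint, start Z0 = Sat(A[(busy | ~idle) U EG (idle -> full)]) = {n0, n2, n5, n6}, add states in Sat(idle & busy) with every successor in Z. Already a fixed point.
Sat(A[(idle & busy) U A[(busy | ~idle) U EG (idle -> full)]]) = {n0, n2, n5, n6}
n5 ∈ Sat(A[(idle & busy) U A[(busy | ~idle) U EG (idle -> full)]]) = {n0, n2, n5, n6}, so the formula holds at n5.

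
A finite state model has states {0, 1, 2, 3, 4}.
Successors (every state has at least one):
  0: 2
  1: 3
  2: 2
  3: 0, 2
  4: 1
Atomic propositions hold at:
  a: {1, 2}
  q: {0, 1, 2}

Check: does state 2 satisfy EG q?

EG q: greatest fixpoint, start Z0 = {0, 1, 2}, keep only states in Sat with some successor in Z. Z1 = {0, 2}; fixed.
Sat(EG q) = {0, 2}
2 ∈ Sat(EG q) = {0, 2}, so the formula holds at 2.

Yes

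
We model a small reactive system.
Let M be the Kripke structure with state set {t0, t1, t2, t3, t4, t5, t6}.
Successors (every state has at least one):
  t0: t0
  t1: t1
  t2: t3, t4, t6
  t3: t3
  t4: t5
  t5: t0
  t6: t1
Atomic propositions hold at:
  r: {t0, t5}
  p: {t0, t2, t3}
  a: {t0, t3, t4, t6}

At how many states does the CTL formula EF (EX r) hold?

Sat(EX r) = {s : some successor in {t0, t5}} = {t0, t4, t5}
EF (EX r): least fixpoint, start Z0 = {t0, t4, t5}, add states with some successor in Z. Z1 = {t0, t2, t4, t5}; fixed.
Sat(EF (EX r)) = {t0, t2, t4, t5}
|Sat(EF (EX r))| = |{t0, t2, t4, t5}| = 4.

4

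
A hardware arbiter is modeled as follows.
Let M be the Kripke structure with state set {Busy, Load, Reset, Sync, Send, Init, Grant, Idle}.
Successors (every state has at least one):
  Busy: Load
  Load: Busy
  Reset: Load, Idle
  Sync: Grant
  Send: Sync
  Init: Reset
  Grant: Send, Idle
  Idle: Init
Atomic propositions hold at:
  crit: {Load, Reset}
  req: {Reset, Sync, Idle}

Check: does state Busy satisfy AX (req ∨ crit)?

Yes

Sat(req ∨ crit) = {Load, Reset, Sync, Idle}
Sat(AX (req ∨ crit)) = {s : every successor in {Load, Reset, Sync, Idle}} = {Busy, Reset, Send, Init}
Busy ∈ Sat(AX (req ∨ crit)) = {Busy, Reset, Send, Init}, so the formula holds at Busy.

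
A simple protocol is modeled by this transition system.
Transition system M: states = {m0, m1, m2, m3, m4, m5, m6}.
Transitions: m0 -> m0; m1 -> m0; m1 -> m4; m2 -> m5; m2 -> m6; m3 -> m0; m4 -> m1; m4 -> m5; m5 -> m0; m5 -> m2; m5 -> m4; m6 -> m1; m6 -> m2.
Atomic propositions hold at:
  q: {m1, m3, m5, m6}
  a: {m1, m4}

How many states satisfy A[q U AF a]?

2

AF a: least fixpoint, start Z0 = {m1, m4}, add states with every successor in Z. Already a fixed point.
Sat(AF a) = {m1, m4}
A[q U AF a]: least fixpoint, start Z0 = Sat(AF a) = {m1, m4}, add states in Sat(q) with every successor in Z. Already a fixed point.
Sat(A[q U AF a]) = {m1, m4}
|Sat(A[q U AF a])| = |{m1, m4}| = 2.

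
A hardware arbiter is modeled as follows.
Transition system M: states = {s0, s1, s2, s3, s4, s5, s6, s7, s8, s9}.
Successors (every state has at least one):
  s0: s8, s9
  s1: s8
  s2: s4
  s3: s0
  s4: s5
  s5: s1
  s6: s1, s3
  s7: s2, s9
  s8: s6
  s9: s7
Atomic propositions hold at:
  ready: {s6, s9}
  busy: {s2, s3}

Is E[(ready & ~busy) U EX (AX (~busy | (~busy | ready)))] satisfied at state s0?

Sat(~busy) = {s0, s1, s4, s5, s6, s7, s8, s9}
Sat(ready & ~busy) = {s6, s9}
Sat(~busy | ready) = {s0, s1, s4, s5, s6, s7, s8, s9}
Sat(~busy | (~busy | ready)) = {s0, s1, s4, s5, s6, s7, s8, s9}
Sat(AX (~busy | (~busy | ready))) = {s : every successor in {s0, s1, s4, s5, s6, s7, s8, s9}} = {s0, s1, s2, s3, s4, s5, s8, s9}
Sat(EX (AX (~busy | (~busy | ready)))) = {s : some successor in {s0, s1, s2, s3, s4, s5, s8, s9}} = {s0, s1, s2, s3, s4, s5, s6, s7}
E[(ready & ~busy) U EX (AX (~busy | (~busy | ready)))]: least fixpoint, start Z0 = Sat(EX (AX (~busy | (~busy | ready)))) = {s0, s1, s2, s3, s4, s5, s6, s7}, add states in Sat(ready & ~busy) with some successor in Z. Z1 = {s0, s1, s2, s3, s4, s5, s6, s7, s9}; fixed.
Sat(E[(ready & ~busy) U EX (AX (~busy | (~busy | ready)))]) = {s0, s1, s2, s3, s4, s5, s6, s7, s9}
s0 ∈ Sat(E[(ready & ~busy) U EX (AX (~busy | (~busy | ready)))]) = {s0, s1, s2, s3, s4, s5, s6, s7, s9}, so the formula holds at s0.

Yes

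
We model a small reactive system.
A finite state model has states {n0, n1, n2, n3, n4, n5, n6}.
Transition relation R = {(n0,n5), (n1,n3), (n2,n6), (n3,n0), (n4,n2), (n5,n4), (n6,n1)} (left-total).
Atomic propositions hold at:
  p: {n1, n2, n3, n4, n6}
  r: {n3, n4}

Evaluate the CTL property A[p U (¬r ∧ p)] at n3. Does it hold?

No

Sat(¬r) = {n0, n1, n2, n5, n6}
Sat(¬r ∧ p) = {n1, n2, n6}
A[p U (¬r ∧ p)]: least fixpoint, start Z0 = Sat((¬r ∧ p)) = {n1, n2, n6}, add states in Sat(p) with every successor in Z. Z1 = {n1, n2, n4, n6}; fixed.
Sat(A[p U (¬r ∧ p)]) = {n1, n2, n4, n6}
n3 ∉ Sat(A[p U (¬r ∧ p)]) = {n1, n2, n4, n6}, so the formula does not hold at n3.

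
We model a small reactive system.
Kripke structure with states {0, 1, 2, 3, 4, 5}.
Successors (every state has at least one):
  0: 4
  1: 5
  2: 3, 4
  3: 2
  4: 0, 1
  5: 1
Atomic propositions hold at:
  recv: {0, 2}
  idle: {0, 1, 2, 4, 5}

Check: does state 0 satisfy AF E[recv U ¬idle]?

Sat(¬idle) = {3}
E[recv U ¬idle]: least fixpoint, start Z0 = Sat(¬idle) = {3}, add states in Sat(recv) with some successor in Z. Z1 = {2, 3}; fixed.
Sat(E[recv U ¬idle]) = {2, 3}
AF E[recv U ¬idle]: least fixpoint, start Z0 = {2, 3}, add states with every successor in Z. Already a fixed point.
Sat(AF E[recv U ¬idle]) = {2, 3}
0 ∉ Sat(AF E[recv U ¬idle]) = {2, 3}, so the formula does not hold at 0.

No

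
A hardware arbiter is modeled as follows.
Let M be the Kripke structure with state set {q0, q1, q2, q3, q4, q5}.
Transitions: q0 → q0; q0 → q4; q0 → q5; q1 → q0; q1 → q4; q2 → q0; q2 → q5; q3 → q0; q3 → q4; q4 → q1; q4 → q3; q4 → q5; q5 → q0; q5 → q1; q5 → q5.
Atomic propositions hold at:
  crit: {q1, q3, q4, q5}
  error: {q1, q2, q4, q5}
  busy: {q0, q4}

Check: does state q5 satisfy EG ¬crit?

Sat(¬crit) = {q0, q2}
EG ¬crit: greatest fixpoint, start Z0 = {q0, q2}, keep only states in Sat with some successor in Z. Already a fixed point.
Sat(EG ¬crit) = {q0, q2}
q5 ∉ Sat(EG ¬crit) = {q0, q2}, so the formula does not hold at q5.

No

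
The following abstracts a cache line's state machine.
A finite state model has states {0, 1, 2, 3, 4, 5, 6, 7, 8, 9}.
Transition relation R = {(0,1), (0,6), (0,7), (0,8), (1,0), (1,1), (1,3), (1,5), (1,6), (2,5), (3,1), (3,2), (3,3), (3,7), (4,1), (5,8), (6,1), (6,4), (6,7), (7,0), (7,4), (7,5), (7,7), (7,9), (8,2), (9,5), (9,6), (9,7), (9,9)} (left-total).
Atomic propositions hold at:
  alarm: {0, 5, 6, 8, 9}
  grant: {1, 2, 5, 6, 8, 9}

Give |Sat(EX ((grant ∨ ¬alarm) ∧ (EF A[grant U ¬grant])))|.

Sat(¬alarm) = {1, 2, 3, 4, 7}
Sat(grant ∨ ¬alarm) = {1, 2, 3, 4, 5, 6, 7, 8, 9}
Sat(¬grant) = {0, 3, 4, 7}
A[grant U ¬grant]: least fixpoint, start Z0 = Sat(¬grant) = {0, 3, 4, 7}, add states in Sat(grant) with every successor in Z. Already a fixed point.
Sat(A[grant U ¬grant]) = {0, 3, 4, 7}
EF A[grant U ¬grant]: least fixpoint, start Z0 = {0, 3, 4, 7}, add states with some successor in Z. Z1 = {0, 1, 3, 4, 6, 7, 9}; fixed.
Sat(EF A[grant U ¬grant]) = {0, 1, 3, 4, 6, 7, 9}
Sat((grant ∨ ¬alarm) ∧ (EF A[grant U ¬grant])) = {1, 3, 4, 6, 7, 9}
Sat(EX ((grant ∨ ¬alarm) ∧ (EF A[grant U ¬grant]))) = {s : some successor in {1, 3, 4, 6, 7, 9}} = {0, 1, 3, 4, 6, 7, 9}
|Sat(EX ((grant ∨ ¬alarm) ∧ (EF A[grant U ¬grant])))| = |{0, 1, 3, 4, 6, 7, 9}| = 7.

7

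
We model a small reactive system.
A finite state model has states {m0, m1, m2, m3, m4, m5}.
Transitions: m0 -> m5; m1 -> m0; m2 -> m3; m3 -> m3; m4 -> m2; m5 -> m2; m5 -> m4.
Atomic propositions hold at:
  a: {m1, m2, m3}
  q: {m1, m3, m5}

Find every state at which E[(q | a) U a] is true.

Sat(q | a) = {m1, m2, m3, m5}
E[(q | a) U a]: least fixpoint, start Z0 = Sat(a) = {m1, m2, m3}, add states in Sat(q | a) with some successor in Z. Z1 = {m1, m2, m3, m5}; fixed.
Sat(E[(q | a) U a]) = {m1, m2, m3, m5}

{m1, m2, m3, m5}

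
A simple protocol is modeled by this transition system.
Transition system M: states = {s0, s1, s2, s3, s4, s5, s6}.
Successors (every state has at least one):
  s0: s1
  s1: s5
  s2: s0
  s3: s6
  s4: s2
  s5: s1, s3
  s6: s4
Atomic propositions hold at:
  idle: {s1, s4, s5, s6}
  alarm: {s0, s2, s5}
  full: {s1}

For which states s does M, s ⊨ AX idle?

Sat(AX idle) = {s : every successor in {s1, s4, s5, s6}} = {s0, s1, s3, s6}

{s0, s1, s3, s6}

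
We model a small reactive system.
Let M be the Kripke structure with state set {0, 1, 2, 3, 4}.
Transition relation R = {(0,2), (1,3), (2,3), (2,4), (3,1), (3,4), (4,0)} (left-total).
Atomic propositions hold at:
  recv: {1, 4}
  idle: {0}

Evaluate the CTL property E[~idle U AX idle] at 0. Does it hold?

No

Sat(~idle) = {1, 2, 3, 4}
Sat(AX idle) = {s : every successor in {0}} = {4}
E[~idle U AX idle]: least fixpoint, start Z0 = Sat(AX idle) = {4}, add states in Sat(~idle) with some successor in Z. Z1 = {2, 3, 4}; Z2 = {1, 2, 3, 4}; fixed.
Sat(E[~idle U AX idle]) = {1, 2, 3, 4}
0 ∉ Sat(E[~idle U AX idle]) = {1, 2, 3, 4}, so the formula does not hold at 0.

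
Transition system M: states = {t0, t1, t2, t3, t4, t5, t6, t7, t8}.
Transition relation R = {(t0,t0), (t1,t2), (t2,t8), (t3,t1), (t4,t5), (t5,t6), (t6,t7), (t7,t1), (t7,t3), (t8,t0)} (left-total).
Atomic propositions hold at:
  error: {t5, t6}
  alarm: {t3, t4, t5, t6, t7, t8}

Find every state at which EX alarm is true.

Sat(EX alarm) = {s : some successor in {t3, t4, t5, t6, t7, t8}} = {t2, t4, t5, t6, t7}

{t2, t4, t5, t6, t7}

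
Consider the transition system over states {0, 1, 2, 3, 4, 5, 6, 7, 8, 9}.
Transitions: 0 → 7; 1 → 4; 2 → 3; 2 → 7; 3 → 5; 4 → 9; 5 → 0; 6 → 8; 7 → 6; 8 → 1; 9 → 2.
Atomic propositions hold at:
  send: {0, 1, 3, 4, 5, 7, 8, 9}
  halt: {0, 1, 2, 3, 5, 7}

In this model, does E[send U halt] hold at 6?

No

E[send U halt]: least fixpoint, start Z0 = Sat(halt) = {0, 1, 2, 3, 5, 7}, add states in Sat(send) with some successor in Z. Z1 = {0, 1, 2, 3, 5, 7, 8, 9}; Z2 = {0, 1, 2, 3, 4, 5, 7, 8, 9}; fixed.
Sat(E[send U halt]) = {0, 1, 2, 3, 4, 5, 7, 8, 9}
6 ∉ Sat(E[send U halt]) = {0, 1, 2, 3, 4, 5, 7, 8, 9}, so the formula does not hold at 6.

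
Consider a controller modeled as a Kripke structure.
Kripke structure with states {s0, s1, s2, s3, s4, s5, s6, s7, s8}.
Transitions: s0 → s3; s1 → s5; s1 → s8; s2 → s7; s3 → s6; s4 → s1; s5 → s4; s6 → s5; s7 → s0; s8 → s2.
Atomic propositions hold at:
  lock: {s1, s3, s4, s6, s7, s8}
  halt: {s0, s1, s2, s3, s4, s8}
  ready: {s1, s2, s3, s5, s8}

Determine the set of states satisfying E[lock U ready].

E[lock U ready]: least fixpoint, start Z0 = Sat(ready) = {s1, s2, s3, s5, s8}, add states in Sat(lock) with some successor in Z. Z1 = {s1, s2, s3, s4, s5, s6, s8}; fixed.
Sat(E[lock U ready]) = {s1, s2, s3, s4, s5, s6, s8}

{s1, s2, s3, s4, s5, s6, s8}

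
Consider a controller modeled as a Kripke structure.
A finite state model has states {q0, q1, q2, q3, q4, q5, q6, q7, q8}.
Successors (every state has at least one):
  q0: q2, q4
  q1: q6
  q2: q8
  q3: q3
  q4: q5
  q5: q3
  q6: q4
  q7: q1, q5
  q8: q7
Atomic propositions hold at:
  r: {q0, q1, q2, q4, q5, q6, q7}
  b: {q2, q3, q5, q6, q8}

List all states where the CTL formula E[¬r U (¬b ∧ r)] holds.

{q0, q1, q4, q7, q8}

Sat(¬r) = {q3, q8}
Sat(¬b) = {q0, q1, q4, q7}
Sat(¬b ∧ r) = {q0, q1, q4, q7}
E[¬r U (¬b ∧ r)]: least fixpoint, start Z0 = Sat((¬b ∧ r)) = {q0, q1, q4, q7}, add states in Sat(¬r) with some successor in Z. Z1 = {q0, q1, q4, q7, q8}; fixed.
Sat(E[¬r U (¬b ∧ r)]) = {q0, q1, q4, q7, q8}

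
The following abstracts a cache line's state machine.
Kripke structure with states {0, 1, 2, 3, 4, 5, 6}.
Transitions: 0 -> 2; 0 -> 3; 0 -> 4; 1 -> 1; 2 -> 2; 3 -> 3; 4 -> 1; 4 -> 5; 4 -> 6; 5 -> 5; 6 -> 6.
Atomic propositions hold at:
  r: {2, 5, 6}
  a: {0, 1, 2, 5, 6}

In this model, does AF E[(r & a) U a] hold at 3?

No

Sat(r & a) = {2, 5, 6}
E[(r & a) U a]: least fixpoint, start Z0 = Sat(a) = {0, 1, 2, 5, 6}, add states in Sat(r & a) with some successor in Z. Already a fixed point.
Sat(E[(r & a) U a]) = {0, 1, 2, 5, 6}
AF E[(r & a) U a]: least fixpoint, start Z0 = {0, 1, 2, 5, 6}, add states with every successor in Z. Z1 = {0, 1, 2, 4, 5, 6}; fixed.
Sat(AF E[(r & a) U a]) = {0, 1, 2, 4, 5, 6}
3 ∉ Sat(AF E[(r & a) U a]) = {0, 1, 2, 4, 5, 6}, so the formula does not hold at 3.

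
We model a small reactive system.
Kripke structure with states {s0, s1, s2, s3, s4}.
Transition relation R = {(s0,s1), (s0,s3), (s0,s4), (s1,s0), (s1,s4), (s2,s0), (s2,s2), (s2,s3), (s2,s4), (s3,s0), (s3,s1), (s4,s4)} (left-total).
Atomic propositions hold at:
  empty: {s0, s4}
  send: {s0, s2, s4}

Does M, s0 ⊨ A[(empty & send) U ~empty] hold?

No

Sat(empty & send) = {s0, s4}
Sat(~empty) = {s1, s2, s3}
A[(empty & send) U ~empty]: least fixpoint, start Z0 = Sat(~empty) = {s1, s2, s3}, add states in Sat(empty & send) with every successor in Z. Already a fixed point.
Sat(A[(empty & send) U ~empty]) = {s1, s2, s3}
s0 ∉ Sat(A[(empty & send) U ~empty]) = {s1, s2, s3}, so the formula does not hold at s0.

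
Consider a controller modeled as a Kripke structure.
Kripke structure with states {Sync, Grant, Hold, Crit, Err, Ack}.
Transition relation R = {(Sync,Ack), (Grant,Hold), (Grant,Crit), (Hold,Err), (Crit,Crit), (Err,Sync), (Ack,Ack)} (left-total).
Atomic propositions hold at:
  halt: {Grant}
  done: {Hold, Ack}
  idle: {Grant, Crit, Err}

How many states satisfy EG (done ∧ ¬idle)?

Sat(¬idle) = {Sync, Hold, Ack}
Sat(done ∧ ¬idle) = {Hold, Ack}
EG (done ∧ ¬idle): greatest fixpoint, start Z0 = {Hold, Ack}, keep only states in Sat with some successor in Z. Z1 = {Ack}; fixed.
Sat(EG (done ∧ ¬idle)) = {Ack}
|Sat(EG (done ∧ ¬idle))| = |{Ack}| = 1.

1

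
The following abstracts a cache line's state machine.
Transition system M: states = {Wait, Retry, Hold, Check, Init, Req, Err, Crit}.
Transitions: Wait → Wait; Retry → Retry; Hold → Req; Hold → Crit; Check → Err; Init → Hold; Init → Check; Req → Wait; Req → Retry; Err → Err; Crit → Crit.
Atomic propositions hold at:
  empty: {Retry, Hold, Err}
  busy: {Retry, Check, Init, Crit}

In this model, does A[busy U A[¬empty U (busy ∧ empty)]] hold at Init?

Sat(¬empty) = {Wait, Check, Init, Req, Crit}
Sat(busy ∧ empty) = {Retry}
A[¬empty U (busy ∧ empty)]: least fixpoint, start Z0 = Sat((busy ∧ empty)) = {Retry}, add states in Sat(¬empty) with every successor in Z. Already a fixed point.
Sat(A[¬empty U (busy ∧ empty)]) = {Retry}
A[busy U A[¬empty U (busy ∧ empty)]]: least fixpoint, start Z0 = Sat(A[¬empty U (busy ∧ empty)]) = {Retry}, add states in Sat(busy) with every successor in Z. Already a fixed point.
Sat(A[busy U A[¬empty U (busy ∧ empty)]]) = {Retry}
Init ∉ Sat(A[busy U A[¬empty U (busy ∧ empty)]]) = {Retry}, so the formula does not hold at Init.

No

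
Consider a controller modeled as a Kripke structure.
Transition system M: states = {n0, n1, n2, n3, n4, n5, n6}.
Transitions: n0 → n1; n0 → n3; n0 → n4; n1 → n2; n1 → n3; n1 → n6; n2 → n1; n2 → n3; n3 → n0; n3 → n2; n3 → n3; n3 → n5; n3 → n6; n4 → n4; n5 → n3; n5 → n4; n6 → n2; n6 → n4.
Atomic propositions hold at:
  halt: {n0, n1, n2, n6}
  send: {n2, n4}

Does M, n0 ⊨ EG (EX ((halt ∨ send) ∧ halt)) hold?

Sat(halt ∨ send) = {n0, n1, n2, n4, n6}
Sat((halt ∨ send) ∧ halt) = {n0, n1, n2, n6}
Sat(EX ((halt ∨ send) ∧ halt)) = {s : some successor in {n0, n1, n2, n6}} = {n0, n1, n2, n3, n6}
EG (EX ((halt ∨ send) ∧ halt)): greatest fixpoint, start Z0 = {n0, n1, n2, n3, n6}, keep only states in Sat with some successor in Z. Already a fixed point.
Sat(EG (EX ((halt ∨ send) ∧ halt))) = {n0, n1, n2, n3, n6}
n0 ∈ Sat(EG (EX ((halt ∨ send) ∧ halt))) = {n0, n1, n2, n3, n6}, so the formula holds at n0.

Yes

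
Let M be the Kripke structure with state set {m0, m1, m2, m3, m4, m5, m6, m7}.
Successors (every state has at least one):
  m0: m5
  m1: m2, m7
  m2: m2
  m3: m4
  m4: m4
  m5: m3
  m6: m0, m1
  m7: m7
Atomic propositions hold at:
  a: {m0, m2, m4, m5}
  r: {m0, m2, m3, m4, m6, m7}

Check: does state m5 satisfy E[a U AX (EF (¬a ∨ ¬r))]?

Sat(¬a) = {m1, m3, m6, m7}
Sat(¬r) = {m1, m5}
Sat(¬a ∨ ¬r) = {m1, m3, m5, m6, m7}
EF (¬a ∨ ¬r): least fixpoint, start Z0 = {m1, m3, m5, m6, m7}, add states with some successor in Z. Z1 = {m0, m1, m3, m5, m6, m7}; fixed.
Sat(EF (¬a ∨ ¬r)) = {m0, m1, m3, m5, m6, m7}
Sat(AX (EF (¬a ∨ ¬r))) = {s : every successor in {m0, m1, m3, m5, m6, m7}} = {m0, m5, m6, m7}
E[a U AX (EF (¬a ∨ ¬r))]: least fixpoint, start Z0 = Sat(AX (EF (¬a ∨ ¬r))) = {m0, m5, m6, m7}, add states in Sat(a) with some successor in Z. Already a fixed point.
Sat(E[a U AX (EF (¬a ∨ ¬r))]) = {m0, m5, m6, m7}
m5 ∈ Sat(E[a U AX (EF (¬a ∨ ¬r))]) = {m0, m5, m6, m7}, so the formula holds at m5.

Yes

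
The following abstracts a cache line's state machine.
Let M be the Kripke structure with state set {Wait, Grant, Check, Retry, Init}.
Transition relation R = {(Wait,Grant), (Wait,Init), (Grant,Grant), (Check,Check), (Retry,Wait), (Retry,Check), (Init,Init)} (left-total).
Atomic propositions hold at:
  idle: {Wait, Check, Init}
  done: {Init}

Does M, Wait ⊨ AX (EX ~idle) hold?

No

Sat(~idle) = {Grant, Retry}
Sat(EX ~idle) = {s : some successor in {Grant, Retry}} = {Wait, Grant}
Sat(AX (EX ~idle)) = {s : every successor in {Wait, Grant}} = {Grant}
Wait ∉ Sat(AX (EX ~idle)) = {Grant}, so the formula does not hold at Wait.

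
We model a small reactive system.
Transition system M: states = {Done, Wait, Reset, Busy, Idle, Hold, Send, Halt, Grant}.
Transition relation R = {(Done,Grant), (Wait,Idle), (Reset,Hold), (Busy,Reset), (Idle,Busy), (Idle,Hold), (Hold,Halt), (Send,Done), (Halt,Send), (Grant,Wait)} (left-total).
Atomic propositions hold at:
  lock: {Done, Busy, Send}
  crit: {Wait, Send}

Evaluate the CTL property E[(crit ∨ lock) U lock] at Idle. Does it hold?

Sat(crit ∨ lock) = {Done, Wait, Busy, Send}
E[(crit ∨ lock) U lock]: least fixpoint, start Z0 = Sat(lock) = {Done, Busy, Send}, add states in Sat(crit ∨ lock) with some successor in Z. Already a fixed point.
Sat(E[(crit ∨ lock) U lock]) = {Done, Busy, Send}
Idle ∉ Sat(E[(crit ∨ lock) U lock]) = {Done, Busy, Send}, so the formula does not hold at Idle.

No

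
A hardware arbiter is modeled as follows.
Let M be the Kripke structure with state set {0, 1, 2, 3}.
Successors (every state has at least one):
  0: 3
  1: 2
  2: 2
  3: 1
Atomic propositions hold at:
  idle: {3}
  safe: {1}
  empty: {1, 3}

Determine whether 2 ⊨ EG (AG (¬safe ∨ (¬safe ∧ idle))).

Sat(¬safe) = {0, 2, 3}
Sat(¬safe ∧ idle) = {3}
Sat(¬safe ∨ (¬safe ∧ idle)) = {0, 2, 3}
AG (¬safe ∨ (¬safe ∧ idle)): greatest fixpoint, start Z0 = {0, 2, 3}, keep only states in Sat with every successor in Z. Z1 = {0, 2}; Z2 = {2}; fixed.
Sat(AG (¬safe ∨ (¬safe ∧ idle))) = {2}
EG (AG (¬safe ∨ (¬safe ∧ idle))): greatest fixpoint, start Z0 = {2}, keep only states in Sat with some successor in Z. Already a fixed point.
Sat(EG (AG (¬safe ∨ (¬safe ∧ idle)))) = {2}
2 ∈ Sat(EG (AG (¬safe ∨ (¬safe ∧ idle)))) = {2}, so the formula holds at 2.

Yes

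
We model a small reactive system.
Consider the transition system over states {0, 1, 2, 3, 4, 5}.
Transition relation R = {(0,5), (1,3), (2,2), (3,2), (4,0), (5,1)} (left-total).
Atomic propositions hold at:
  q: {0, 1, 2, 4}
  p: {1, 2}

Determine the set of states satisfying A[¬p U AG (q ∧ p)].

{2, 3}

Sat(¬p) = {0, 3, 4, 5}
Sat(q ∧ p) = {1, 2}
AG (q ∧ p): greatest fixpoint, start Z0 = {1, 2}, keep only states in Sat with every successor in Z. Z1 = {2}; fixed.
Sat(AG (q ∧ p)) = {2}
A[¬p U AG (q ∧ p)]: least fixpoint, start Z0 = Sat(AG (q ∧ p)) = {2}, add states in Sat(¬p) with every successor in Z. Z1 = {2, 3}; fixed.
Sat(A[¬p U AG (q ∧ p)]) = {2, 3}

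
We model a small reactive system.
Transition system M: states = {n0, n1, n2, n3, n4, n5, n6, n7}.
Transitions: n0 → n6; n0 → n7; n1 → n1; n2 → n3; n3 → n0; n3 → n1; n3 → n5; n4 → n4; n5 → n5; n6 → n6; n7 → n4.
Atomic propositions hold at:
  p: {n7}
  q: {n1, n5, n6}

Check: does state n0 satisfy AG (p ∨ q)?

No

Sat(p ∨ q) = {n1, n5, n6, n7}
AG (p ∨ q): greatest fixpoint, start Z0 = {n1, n5, n6, n7}, keep only states in Sat with every successor in Z. Z1 = {n1, n5, n6}; fixed.
Sat(AG (p ∨ q)) = {n1, n5, n6}
n0 ∉ Sat(AG (p ∨ q)) = {n1, n5, n6}, so the formula does not hold at n0.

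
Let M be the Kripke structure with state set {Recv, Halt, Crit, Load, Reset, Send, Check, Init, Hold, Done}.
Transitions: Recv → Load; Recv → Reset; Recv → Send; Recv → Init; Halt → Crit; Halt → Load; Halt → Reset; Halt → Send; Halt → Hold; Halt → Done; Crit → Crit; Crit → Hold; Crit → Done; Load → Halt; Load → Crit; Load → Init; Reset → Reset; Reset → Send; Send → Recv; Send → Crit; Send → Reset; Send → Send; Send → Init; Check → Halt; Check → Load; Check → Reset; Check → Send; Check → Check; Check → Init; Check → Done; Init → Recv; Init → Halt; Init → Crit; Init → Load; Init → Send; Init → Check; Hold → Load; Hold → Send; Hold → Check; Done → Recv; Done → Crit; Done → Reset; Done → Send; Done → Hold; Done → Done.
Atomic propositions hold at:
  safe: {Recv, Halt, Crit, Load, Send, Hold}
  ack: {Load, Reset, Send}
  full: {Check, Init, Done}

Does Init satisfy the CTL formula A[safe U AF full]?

Yes

AF full: least fixpoint, start Z0 = {Check, Init, Done}, add states with every successor in Z. Already a fixed point.
Sat(AF full) = {Check, Init, Done}
A[safe U AF full]: least fixpoint, start Z0 = Sat(AF full) = {Check, Init, Done}, add states in Sat(safe) with every successor in Z. Already a fixed point.
Sat(A[safe U AF full]) = {Check, Init, Done}
Init ∈ Sat(A[safe U AF full]) = {Check, Init, Done}, so the formula holds at Init.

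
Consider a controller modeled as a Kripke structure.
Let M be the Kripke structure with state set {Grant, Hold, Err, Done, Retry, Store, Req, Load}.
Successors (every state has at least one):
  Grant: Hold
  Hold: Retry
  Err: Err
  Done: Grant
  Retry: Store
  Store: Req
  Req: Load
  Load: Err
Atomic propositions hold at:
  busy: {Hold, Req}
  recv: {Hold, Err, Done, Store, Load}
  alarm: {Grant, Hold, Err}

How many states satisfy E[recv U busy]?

E[recv U busy]: least fixpoint, start Z0 = Sat(busy) = {Hold, Req}, add states in Sat(recv) with some successor in Z. Z1 = {Hold, Store, Req}; fixed.
Sat(E[recv U busy]) = {Hold, Store, Req}
|Sat(E[recv U busy])| = |{Hold, Store, Req}| = 3.

3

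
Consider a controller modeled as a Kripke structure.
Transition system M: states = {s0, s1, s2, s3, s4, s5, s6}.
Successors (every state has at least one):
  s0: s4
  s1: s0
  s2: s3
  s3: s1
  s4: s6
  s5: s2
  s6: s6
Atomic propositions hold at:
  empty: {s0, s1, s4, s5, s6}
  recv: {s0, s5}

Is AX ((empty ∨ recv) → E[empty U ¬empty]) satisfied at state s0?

No

Sat(empty ∨ recv) = {s0, s1, s4, s5, s6}
Sat(¬empty) = {s2, s3}
E[empty U ¬empty]: least fixpoint, start Z0 = Sat(¬empty) = {s2, s3}, add states in Sat(empty) with some successor in Z. Z1 = {s2, s3, s5}; fixed.
Sat(E[empty U ¬empty]) = {s2, s3, s5}
Sat((empty ∨ recv) → E[empty U ¬empty]) = {s2, s3, s5}
Sat(AX ((empty ∨ recv) → E[empty U ¬empty])) = {s : every successor in {s2, s3, s5}} = {s2, s5}
s0 ∉ Sat(AX ((empty ∨ recv) → E[empty U ¬empty])) = {s2, s5}, so the formula does not hold at s0.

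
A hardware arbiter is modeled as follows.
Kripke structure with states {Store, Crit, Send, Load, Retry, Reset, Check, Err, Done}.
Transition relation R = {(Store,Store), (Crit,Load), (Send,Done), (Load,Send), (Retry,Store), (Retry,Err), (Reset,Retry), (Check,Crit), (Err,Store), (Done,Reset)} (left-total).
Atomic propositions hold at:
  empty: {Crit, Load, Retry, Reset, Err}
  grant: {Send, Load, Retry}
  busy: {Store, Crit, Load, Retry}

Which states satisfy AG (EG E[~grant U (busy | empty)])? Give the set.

{Store, Retry, Reset, Err, Done}

Sat(~grant) = {Store, Crit, Reset, Check, Err, Done}
Sat(busy | empty) = {Store, Crit, Load, Retry, Reset, Err}
E[~grant U (busy | empty)]: least fixpoint, start Z0 = Sat((busy | empty)) = {Store, Crit, Load, Retry, Reset, Err}, add states in Sat(~grant) with some successor in Z. Z1 = {Store, Crit, Load, Retry, Reset, Check, Err, Done}; fixed.
Sat(E[~grant U (busy | empty)]) = {Store, Crit, Load, Retry, Reset, Check, Err, Done}
EG E[~grant U (busy | empty)]: greatest fixpoint, start Z0 = {Store, Crit, Load, Retry, Reset, Check, Err, Done}, keep only states in Sat with some successor in Z. Z1 = {Store, Crit, Retry, Reset, Check, Err, Done}; Z2 = {Store, Retry, Reset, Check, Err, Done}; Z3 = {Store, Retry, Reset, Err, Done}; fixed.
Sat(EG E[~grant U (busy | empty)]) = {Store, Retry, Reset, Err, Done}
AG (EG E[~grant U (busy | empty)]): greatest fixpoint, start Z0 = {Store, Retry, Reset, Err, Done}, keep only states in Sat with every successor in Z. Already a fixed point.
Sat(AG (EG E[~grant U (busy | empty)])) = {Store, Retry, Reset, Err, Done}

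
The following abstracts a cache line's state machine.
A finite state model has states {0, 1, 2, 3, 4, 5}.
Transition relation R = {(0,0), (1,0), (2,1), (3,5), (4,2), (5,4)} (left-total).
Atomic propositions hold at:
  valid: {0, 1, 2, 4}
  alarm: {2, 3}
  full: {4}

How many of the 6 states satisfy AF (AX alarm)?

Sat(AX alarm) = {s : every successor in {2, 3}} = {4}
AF (AX alarm): least fixpoint, start Z0 = {4}, add states with every successor in Z. Z1 = {4, 5}; Z2 = {3, 4, 5}; fixed.
Sat(AF (AX alarm)) = {3, 4, 5}
|Sat(AF (AX alarm))| = |{3, 4, 5}| = 3.

3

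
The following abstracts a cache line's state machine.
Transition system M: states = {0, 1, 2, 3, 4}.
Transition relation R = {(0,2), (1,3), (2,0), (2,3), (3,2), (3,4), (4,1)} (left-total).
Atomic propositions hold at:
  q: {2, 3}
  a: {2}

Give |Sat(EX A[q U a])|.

2

A[q U a]: least fixpoint, start Z0 = Sat(a) = {2}, add states in Sat(q) with every successor in Z. Already a fixed point.
Sat(A[q U a]) = {2}
Sat(EX A[q U a]) = {s : some successor in {2}} = {0, 3}
|Sat(EX A[q U a])| = |{0, 3}| = 2.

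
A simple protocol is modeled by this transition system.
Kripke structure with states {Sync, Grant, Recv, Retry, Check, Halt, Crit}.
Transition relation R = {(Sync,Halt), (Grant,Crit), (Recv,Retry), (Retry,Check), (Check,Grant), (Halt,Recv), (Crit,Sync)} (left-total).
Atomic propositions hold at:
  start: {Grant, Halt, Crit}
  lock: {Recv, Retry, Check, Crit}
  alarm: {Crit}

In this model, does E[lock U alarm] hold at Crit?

E[lock U alarm]: least fixpoint, start Z0 = Sat(alarm) = {Crit}, add states in Sat(lock) with some successor in Z. Already a fixed point.
Sat(E[lock U alarm]) = {Crit}
Crit ∈ Sat(E[lock U alarm]) = {Crit}, so the formula holds at Crit.

Yes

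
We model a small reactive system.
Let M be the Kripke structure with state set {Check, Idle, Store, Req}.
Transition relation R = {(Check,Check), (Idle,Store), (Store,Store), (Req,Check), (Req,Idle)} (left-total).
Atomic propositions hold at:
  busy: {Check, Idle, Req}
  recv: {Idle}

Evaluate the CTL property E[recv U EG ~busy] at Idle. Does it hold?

Yes

Sat(~busy) = {Store}
EG ~busy: greatest fixpoint, start Z0 = {Store}, keep only states in Sat with some successor in Z. Already a fixed point.
Sat(EG ~busy) = {Store}
E[recv U EG ~busy]: least fixpoint, start Z0 = Sat(EG ~busy) = {Store}, add states in Sat(recv) with some successor in Z. Z1 = {Idle, Store}; fixed.
Sat(E[recv U EG ~busy]) = {Idle, Store}
Idle ∈ Sat(E[recv U EG ~busy]) = {Idle, Store}, so the formula holds at Idle.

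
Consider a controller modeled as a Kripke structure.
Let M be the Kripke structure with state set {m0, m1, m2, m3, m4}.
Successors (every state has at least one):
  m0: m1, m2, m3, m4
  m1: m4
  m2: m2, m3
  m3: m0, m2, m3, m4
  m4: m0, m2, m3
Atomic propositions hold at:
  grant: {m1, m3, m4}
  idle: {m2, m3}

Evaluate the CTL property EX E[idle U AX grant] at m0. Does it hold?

Sat(AX grant) = {s : every successor in {m1, m3, m4}} = {m1}
E[idle U AX grant]: least fixpoint, start Z0 = Sat(AX grant) = {m1}, add states in Sat(idle) with some successor in Z. Already a fixed point.
Sat(E[idle U AX grant]) = {m1}
Sat(EX E[idle U AX grant]) = {s : some successor in {m1}} = {m0}
m0 ∈ Sat(EX E[idle U AX grant]) = {m0}, so the formula holds at m0.

Yes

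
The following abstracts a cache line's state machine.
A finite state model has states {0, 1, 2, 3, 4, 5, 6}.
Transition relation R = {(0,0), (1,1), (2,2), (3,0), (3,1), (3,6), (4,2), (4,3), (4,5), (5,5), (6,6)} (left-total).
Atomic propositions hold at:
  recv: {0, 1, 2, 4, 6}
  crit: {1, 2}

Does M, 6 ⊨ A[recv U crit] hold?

A[recv U crit]: least fixpoint, start Z0 = Sat(crit) = {1, 2}, add states in Sat(recv) with every successor in Z. Already a fixed point.
Sat(A[recv U crit]) = {1, 2}
6 ∉ Sat(A[recv U crit]) = {1, 2}, so the formula does not hold at 6.

No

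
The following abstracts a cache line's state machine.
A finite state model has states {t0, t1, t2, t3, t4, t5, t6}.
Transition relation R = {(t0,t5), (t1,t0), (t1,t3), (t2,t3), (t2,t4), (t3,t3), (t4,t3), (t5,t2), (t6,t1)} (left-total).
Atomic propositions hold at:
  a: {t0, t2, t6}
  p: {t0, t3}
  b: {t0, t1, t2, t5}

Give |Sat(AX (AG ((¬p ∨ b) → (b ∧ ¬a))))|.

2

Sat(¬p) = {t1, t2, t4, t5, t6}
Sat(¬p ∨ b) = {t0, t1, t2, t4, t5, t6}
Sat(¬a) = {t1, t3, t4, t5}
Sat(b ∧ ¬a) = {t1, t5}
Sat((¬p ∨ b) → (b ∧ ¬a)) = {t1, t3, t5}
AG ((¬p ∨ b) → (b ∧ ¬a)): greatest fixpoint, start Z0 = {t1, t3, t5}, keep only states in Sat with every successor in Z. Z1 = {t3}; fixed.
Sat(AG ((¬p ∨ b) → (b ∧ ¬a))) = {t3}
Sat(AX (AG ((¬p ∨ b) → (b ∧ ¬a)))) = {s : every successor in {t3}} = {t3, t4}
|Sat(AX (AG ((¬p ∨ b) → (b ∧ ¬a))))| = |{t3, t4}| = 2.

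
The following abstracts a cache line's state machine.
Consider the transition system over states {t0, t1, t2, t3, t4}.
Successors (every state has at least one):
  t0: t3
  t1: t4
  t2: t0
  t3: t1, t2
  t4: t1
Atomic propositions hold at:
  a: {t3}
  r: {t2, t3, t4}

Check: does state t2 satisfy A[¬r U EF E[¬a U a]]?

Sat(¬r) = {t0, t1}
Sat(¬a) = {t0, t1, t2, t4}
E[¬a U a]: least fixpoint, start Z0 = Sat(a) = {t3}, add states in Sat(¬a) with some successor in Z. Z1 = {t0, t3}; Z2 = {t0, t2, t3}; fixed.
Sat(E[¬a U a]) = {t0, t2, t3}
EF E[¬a U a]: least fixpoint, start Z0 = {t0, t2, t3}, add states with some successor in Z. Already a fixed point.
Sat(EF E[¬a U a]) = {t0, t2, t3}
A[¬r U EF E[¬a U a]]: least fixpoint, start Z0 = Sat(EF E[¬a U a]) = {t0, t2, t3}, add states in Sat(¬r) with every successor in Z. Already a fixed point.
Sat(A[¬r U EF E[¬a U a]]) = {t0, t2, t3}
t2 ∈ Sat(A[¬r U EF E[¬a U a]]) = {t0, t2, t3}, so the formula holds at t2.

Yes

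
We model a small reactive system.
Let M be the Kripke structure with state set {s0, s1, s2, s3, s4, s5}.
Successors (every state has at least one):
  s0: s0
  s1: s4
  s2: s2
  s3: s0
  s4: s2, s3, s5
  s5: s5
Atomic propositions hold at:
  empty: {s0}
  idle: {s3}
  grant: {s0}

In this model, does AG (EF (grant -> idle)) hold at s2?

Sat(grant -> idle) = {s1, s2, s3, s4, s5}
EF (grant -> idle): least fixpoint, start Z0 = {s1, s2, s3, s4, s5}, add states with some successor in Z. Already a fixed point.
Sat(EF (grant -> idle)) = {s1, s2, s3, s4, s5}
AG (EF (grant -> idle)): greatest fixpoint, start Z0 = {s1, s2, s3, s4, s5}, keep only states in Sat with every successor in Z. Z1 = {s1, s2, s4, s5}; Z2 = {s1, s2, s5}; Z3 = {s2, s5}; fixed.
Sat(AG (EF (grant -> idle))) = {s2, s5}
s2 ∈ Sat(AG (EF (grant -> idle))) = {s2, s5}, so the formula holds at s2.

Yes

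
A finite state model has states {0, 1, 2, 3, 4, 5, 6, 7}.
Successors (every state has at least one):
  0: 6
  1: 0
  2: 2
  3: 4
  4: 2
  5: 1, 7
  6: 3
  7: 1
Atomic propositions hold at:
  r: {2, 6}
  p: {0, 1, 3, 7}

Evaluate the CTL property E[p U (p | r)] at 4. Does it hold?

No

Sat(p | r) = {0, 1, 2, 3, 6, 7}
E[p U (p | r)]: least fixpoint, start Z0 = Sat((p | r)) = {0, 1, 2, 3, 6, 7}, add states in Sat(p) with some successor in Z. Already a fixed point.
Sat(E[p U (p | r)]) = {0, 1, 2, 3, 6, 7}
4 ∉ Sat(E[p U (p | r)]) = {0, 1, 2, 3, 6, 7}, so the formula does not hold at 4.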